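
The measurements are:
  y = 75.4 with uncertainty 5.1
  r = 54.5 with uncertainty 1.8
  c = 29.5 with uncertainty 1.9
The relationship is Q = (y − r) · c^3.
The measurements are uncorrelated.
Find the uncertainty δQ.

1.73e+05

Let u = y − r = 20.9. δu = √(δy² + δr²) = √(26.0 + 3.24) = 5.41, so δu/u = 0.259.
Q is then a monomial in u, c:
δQ/Q = √((δu/u)² + (3·δc/c)²) = √(0.0670 + 0.0373) = 0.323
Q = 5.37e+05, so δQ = 0.323 × 5.37e+05 = 1.73e+05.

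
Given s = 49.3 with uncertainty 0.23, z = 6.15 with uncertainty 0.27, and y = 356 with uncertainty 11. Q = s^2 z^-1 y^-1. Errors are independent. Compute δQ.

Since Q is a product/quotient, work with relative uncertainties:
  (2·δs/s)² = (2×0.00467)² = 8.71e-05;  (-1·δz/z)² = (-1×0.0439)² = 0.00193;  (-1·δy/y)² = (-1×0.0309)² = 0.000955
δQ/Q = √(0.00297) = 0.0545
Q = 1.11, so δQ = 0.0545 × 1.11 = 0.0605.

0.0605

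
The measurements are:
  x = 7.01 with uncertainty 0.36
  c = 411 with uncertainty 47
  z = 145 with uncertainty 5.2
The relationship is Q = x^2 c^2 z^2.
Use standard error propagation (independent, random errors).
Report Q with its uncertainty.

For a monomial Q ∝ x^2, c^2, z^2, fractional errors add in quadrature:
  (2·δx/x)² = (2×0.0514)² = 0.0105;  (2·δc/c)² = (2×0.114)² = 0.0523;  (2·δz/z)² = (2×0.0359)² = 0.00514
δQ/Q = √(0.0680) = 0.261
Q = 1.75e+11, so δQ = 0.261 × 1.75e+11 = 4.55e+10.

(1.75 ± 0.455) × 10^11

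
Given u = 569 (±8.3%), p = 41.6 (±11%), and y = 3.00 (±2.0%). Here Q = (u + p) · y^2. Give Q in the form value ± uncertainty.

Let w = u + p = 611. δw = √(δu² + δp²) = √(2230 + 20.9) = 47.4, so δw/w = 0.0777.
Q is then a monomial in w, y:
δQ/Q = √((δw/w)² + (2·δy/y)²) = √(0.00604 + 0.00160) = 0.0874
Q = 5500, so δQ = 0.0874 × 5500 = 480.

5500 ± 480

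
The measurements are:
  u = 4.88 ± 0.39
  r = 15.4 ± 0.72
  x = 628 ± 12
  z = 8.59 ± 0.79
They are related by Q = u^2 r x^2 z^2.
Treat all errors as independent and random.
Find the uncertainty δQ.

2.68e+09

Q is a product of powers, so relative uncertainties combine in quadrature:
  (2·δu/u)² = (2×0.0799)² = 0.0255;  (1·δr/r)² = (1×0.0468)² = 0.00219;  (2·δx/x)² = (2×0.0191)² = 0.00146;  (2·δz/z)² = (2×0.0920)² = 0.0338
δQ/Q = √(0.0630) = 0.251
Q = 1.07e+10, so δQ = 0.251 × 1.07e+10 = 2.68e+09.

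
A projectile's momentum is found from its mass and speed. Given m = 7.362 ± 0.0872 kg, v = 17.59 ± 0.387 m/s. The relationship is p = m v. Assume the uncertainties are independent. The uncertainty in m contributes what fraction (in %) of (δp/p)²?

(δp/p)² = (1·δm/m)² + (1·δv/v)²
  m term: (1×0.0118)² = 0.000140
  v term: (1×0.0220)² = 0.000484
Total = 0.000624. Share from m = 0.000140/0.000624 = 0.225.

22.5%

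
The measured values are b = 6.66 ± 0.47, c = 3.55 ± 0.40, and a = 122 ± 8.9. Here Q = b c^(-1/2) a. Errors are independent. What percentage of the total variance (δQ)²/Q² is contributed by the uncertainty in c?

23.6%

(δQ/Q)² = (1·δb/b)² + (−½·δc/c)² + (1·δa/a)²
  b term: (1×0.0706)² = 0.00498
  c term: (-0.5×0.113)² = 0.00317
  a term: (1×0.0730)² = 0.00532
Total = 0.0135. Share from c = 0.00317/0.0135 = 0.236.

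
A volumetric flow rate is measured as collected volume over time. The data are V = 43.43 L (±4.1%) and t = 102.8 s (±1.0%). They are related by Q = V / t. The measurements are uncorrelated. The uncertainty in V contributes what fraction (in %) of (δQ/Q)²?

(δQ/Q)² = (1·δV/V)² + (-1·δt/t)²
  V term: (1×0.0410)² = 0.00168
  t term: (-1×0.0100)² = 0.000100
Total = 0.00178. Share from V = 0.00168/0.00178 = 0.944.

94.4%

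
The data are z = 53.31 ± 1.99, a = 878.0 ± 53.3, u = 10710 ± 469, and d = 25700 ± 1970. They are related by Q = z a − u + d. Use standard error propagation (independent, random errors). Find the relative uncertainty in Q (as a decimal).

Let p = z·a = 46810. δp/p = √((1·δz/z)² + (1·δa/a)²) = √(0.00139 + 0.00369) = 0.0713, so δp = 3340.
Q = p − u + d: δQ = √(δp² + δu² + δd²) = √(1.11e+07 + 2.2e+05 + 3.88e+06) = 3900
Q = 61800, so δQ/Q = 3900/61800 = 0.0631.

0.0631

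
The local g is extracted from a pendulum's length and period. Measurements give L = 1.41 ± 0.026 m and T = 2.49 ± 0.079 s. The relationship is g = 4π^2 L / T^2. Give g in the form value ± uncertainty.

g is a product of powers, so relative uncertainties combine in quadrature:
  (1·δL/L)² = (1×0.0184)² = 0.000340;  (-2·δT/T)² = (-2×0.0317)² = 0.00403
δg/g = √(0.00437) = 0.0661
g = 8.98 m/s^2, so δg = 0.0661 × 8.98 = 0.593 m/s^2.

8.98 ± 0.593 m/s^2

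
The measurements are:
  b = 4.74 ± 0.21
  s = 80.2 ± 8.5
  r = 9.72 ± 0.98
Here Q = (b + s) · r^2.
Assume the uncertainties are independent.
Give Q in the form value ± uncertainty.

8020 ± 1810

Let u = b + s = 84.9. δu = √(δb² + δs²) = √(0.0441 + 72.2) = 8.50, so δu/u = 0.100.
Q is then a monomial in u, r:
δQ/Q = √((δu/u)² + (2·δr/r)²) = √(0.0100 + 0.0407) = 0.225
Q = 8020, so δQ = 0.225 × 8020 = 1810.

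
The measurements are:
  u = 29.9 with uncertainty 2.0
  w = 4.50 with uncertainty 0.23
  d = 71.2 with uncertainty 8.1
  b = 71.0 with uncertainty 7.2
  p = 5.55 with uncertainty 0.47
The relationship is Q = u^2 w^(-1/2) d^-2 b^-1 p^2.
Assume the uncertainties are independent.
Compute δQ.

0.0119

Relative error in a monomial: (δQ/Q)² = Σ (nᵢ · δxᵢ/xᵢ)².
  (2·δu/u)² = (2×0.0669)² = 0.0179;  (−½·δw/w)² = (-0.5×0.0511)² = 0.000653;  (-2·δd/d)² = (-2×0.114)² = 0.0518;  (-1·δb/b)² = (-1×0.101)² = 0.0103;  (2·δp/p)² = (2×0.0847)² = 0.0287
δQ/Q = √(0.109) = 0.331
Q = 0.0361, so δQ = 0.331 × 0.0361 = 0.0119.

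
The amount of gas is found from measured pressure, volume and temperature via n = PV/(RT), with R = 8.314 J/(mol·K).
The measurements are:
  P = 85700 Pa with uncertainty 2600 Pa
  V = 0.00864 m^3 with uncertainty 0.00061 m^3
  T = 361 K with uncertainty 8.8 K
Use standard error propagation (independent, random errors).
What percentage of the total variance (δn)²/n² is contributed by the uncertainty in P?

(δn/n)² = (1·δP/P)² + (1·δV/V)² + (-1·δT/T)²
  P term: (1×0.0303)² = 0.000920
  V term: (1×0.0706)² = 0.00498
  T term: (-1×0.0244)² = 0.000594
Total = 0.00650. Share from P = 0.000920/0.00650 = 0.142.

14.2%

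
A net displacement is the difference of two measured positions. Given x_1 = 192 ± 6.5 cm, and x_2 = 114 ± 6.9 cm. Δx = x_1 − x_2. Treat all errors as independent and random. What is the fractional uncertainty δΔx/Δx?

0.122

For a sum/difference, combine absolute errors in quadrature:
  (δx_1)² = 42.2;  (δx_2)² = 47.6
δΔx = √(89.9) = 9.48 cm
Δx = 78.0 cm, so δΔx/Δx = 9.48/78.0 = 0.122.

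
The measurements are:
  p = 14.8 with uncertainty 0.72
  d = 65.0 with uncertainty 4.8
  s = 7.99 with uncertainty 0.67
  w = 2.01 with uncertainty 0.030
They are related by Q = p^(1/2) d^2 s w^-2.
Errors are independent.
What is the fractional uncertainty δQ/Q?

0.174

Products/powers → add relative errors in quadrature, weighted by exponent:
  (½·δp/p)² = (0.5×0.0486)² = 0.000592;  (2·δd/d)² = (2×0.0738)² = 0.0218;  (1·δs/s)² = (1×0.0839)² = 0.00703;  (-2·δw/w)² = (-2×0.0149)² = 0.000891
δQ/Q = √(0.0303) = 0.174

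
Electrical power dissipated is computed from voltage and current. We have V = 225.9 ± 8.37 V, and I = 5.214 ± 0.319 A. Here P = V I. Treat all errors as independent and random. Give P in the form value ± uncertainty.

Relative error in a monomial: (δP/P)² = Σ (nᵢ · δxᵢ/xᵢ)².
  (1·δV/V)² = (1×0.0371)² = 0.00137;  (1·δI/I)² = (1×0.0612)² = 0.00374
δP/P = √(0.00512) = 0.0715
P = 1178 W, so δP = 0.0715 × 1178 = 84.2 W.

1178 ± 84.2 W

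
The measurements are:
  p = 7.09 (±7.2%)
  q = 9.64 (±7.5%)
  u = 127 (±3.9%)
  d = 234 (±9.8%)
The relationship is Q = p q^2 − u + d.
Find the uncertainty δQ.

Let w = p·q^2 = 659. δw/w = √((1·δp/p)² + (2·δq/q)²) = √(0.00518 + 0.0225) = 0.166, so δw = 110.
Q = w − u + d: δQ = √(δw² + δu² + δd²) = √(12000 + 24.5 + 526) = 112

112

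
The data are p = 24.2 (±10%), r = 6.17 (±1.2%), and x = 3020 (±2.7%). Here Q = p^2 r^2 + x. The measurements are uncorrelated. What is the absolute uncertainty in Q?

4490

Let w = p^2·r^2 = 22300. δw/w = √((2·δp/p)² + (2·δr/r)²) = √(0.0400 + 0.000576) = 0.201, so δw = 4490.
Q = w + x: δQ = √(δw² + δx²) = √(2.02e+07 + 6650) = 4490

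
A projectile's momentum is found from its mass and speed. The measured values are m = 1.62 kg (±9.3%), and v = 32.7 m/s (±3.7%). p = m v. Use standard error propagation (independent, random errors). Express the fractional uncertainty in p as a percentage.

10.0%

Each factor contributes (exponent × relative error)² to (δp/p)²:
  (1·δm/m)² = (1×0.0930)² = 0.00865;  (1·δv/v)² = (1×0.0370)² = 0.00137
δp/p = √(0.0100) = 0.100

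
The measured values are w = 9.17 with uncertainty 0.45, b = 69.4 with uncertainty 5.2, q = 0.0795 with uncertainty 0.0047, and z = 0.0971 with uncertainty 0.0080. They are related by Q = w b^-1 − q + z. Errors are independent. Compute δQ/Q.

0.100

Let p = w·b^-1 = 0.132. δp/p = √((1·δw/w)² + (-1·δb/b)²) = √(0.00241 + 0.00561) = 0.0896, so δp = 0.0118.
Q = p − q + z: δQ = √(δp² + δq² + δz²) = √(0.000140 + 2.21e-05 + 6.4e-05) = 0.0150
Q = 0.150, so δQ/Q = 0.0150/0.150 = 0.100.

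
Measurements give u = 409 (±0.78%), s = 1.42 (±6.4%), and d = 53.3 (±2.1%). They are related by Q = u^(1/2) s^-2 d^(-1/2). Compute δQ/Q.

0.128

Each factor contributes (exponent × relative error)² to (δQ/Q)²:
  (½·δu/u)² = (0.5×0.00780)² = 1.52e-05;  (-2·δs/s)² = (-2×0.0640)² = 0.0164;  (−½·δd/d)² = (-0.5×0.0210)² = 0.000110
δQ/Q = √(0.0165) = 0.128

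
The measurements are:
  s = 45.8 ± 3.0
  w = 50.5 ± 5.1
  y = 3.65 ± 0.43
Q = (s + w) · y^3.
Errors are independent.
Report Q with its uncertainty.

Let u = s + w = 96.3. δu = √(δs² + δw²) = √(9.00 + 26.0) = 5.92, so δu/u = 0.0614.
Q is then a monomial in u, y:
δQ/Q = √((δu/u)² + (3·δy/y)²) = √(0.00378 + 0.125) = 0.359
Q = 4680, so δQ = 0.359 × 4680 = 1680.

4680 ± 1680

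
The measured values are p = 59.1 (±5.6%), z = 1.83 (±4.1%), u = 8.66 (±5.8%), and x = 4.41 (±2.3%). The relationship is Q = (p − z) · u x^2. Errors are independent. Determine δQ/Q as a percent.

Let w = p − z = 57.3. δw = √(δp² + δz²) = √(11.0 + 0.00563) = 3.31, so δw/w = 0.0578.
Q is then a monomial in w, u, x:
δQ/Q = √((δw/w)² + (1·δu/u)² + (2·δx/x)²) = √(0.00334 + 0.00336 + 0.00212) = 0.0939

9.39%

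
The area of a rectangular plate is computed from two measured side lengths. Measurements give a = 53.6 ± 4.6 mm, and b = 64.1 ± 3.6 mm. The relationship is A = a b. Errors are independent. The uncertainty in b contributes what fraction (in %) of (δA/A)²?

30.0%

(δA/A)² = (1·δa/a)² + (1·δb/b)²
  a term: (1×0.0858)² = 0.00737
  b term: (1×0.0562)² = 0.00315
Total = 0.0105. Share from b = 0.00315/0.0105 = 0.300.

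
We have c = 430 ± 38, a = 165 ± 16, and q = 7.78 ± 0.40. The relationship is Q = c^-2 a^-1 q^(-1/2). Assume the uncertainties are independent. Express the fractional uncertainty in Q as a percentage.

Q is a product of powers, so relative uncertainties combine in quadrature:
  (-2·δc/c)² = (-2×0.0884)² = 0.0312;  (-1·δa/a)² = (-1×0.0970)² = 0.00940;  (−½·δq/q)² = (-0.5×0.0514)² = 0.000661
δQ/Q = √(0.0413) = 0.203

20.3%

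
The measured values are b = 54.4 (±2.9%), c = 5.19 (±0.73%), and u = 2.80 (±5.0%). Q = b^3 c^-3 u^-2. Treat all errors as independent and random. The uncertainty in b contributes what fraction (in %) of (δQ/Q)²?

(δQ/Q)² = (3·δb/b)² + (-3·δc/c)² + (-2·δu/u)²
  b term: (3×0.0290)² = 0.00757
  c term: (-3×0.00730)² = 0.000480
  u term: (-2×0.0500)² = 0.0100
Total = 0.0180. Share from b = 0.00757/0.0180 = 0.419.

41.9%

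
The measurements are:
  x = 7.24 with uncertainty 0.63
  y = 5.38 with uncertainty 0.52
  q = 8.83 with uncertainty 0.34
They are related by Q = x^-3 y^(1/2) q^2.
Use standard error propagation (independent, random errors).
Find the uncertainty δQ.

Each factor contributes (exponent × relative error)² to (δQ/Q)²:
  (-3·δx/x)² = (-3×0.0870)² = 0.0681;  (½·δy/y)² = (0.5×0.0967)² = 0.00234;  (2·δq/q)² = (2×0.0385)² = 0.00593
δQ/Q = √(0.0764) = 0.276
Q = 0.477, so δQ = 0.276 × 0.477 = 0.132.

0.132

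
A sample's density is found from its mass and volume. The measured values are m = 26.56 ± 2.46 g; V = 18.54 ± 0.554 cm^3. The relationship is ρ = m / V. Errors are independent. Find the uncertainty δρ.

ρ is a product of powers, so relative uncertainties combine in quadrature:
  (1·δm/m)² = (1×0.0926)² = 0.00858;  (-1·δV/V)² = (-1×0.0299)² = 0.000893
δρ/ρ = √(0.00947) = 0.0973
ρ = 1.433 g/cm^3, so δρ = 0.0973 × 1.433 = 0.139 g/cm^3.

0.139 g/cm^3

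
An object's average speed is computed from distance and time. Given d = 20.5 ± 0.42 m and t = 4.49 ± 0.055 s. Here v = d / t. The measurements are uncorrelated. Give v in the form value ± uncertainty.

4.57 ± 0.109 m/s

v is a product of powers, so relative uncertainties combine in quadrature:
  (1·δd/d)² = (1×0.0205)² = 0.000420;  (-1·δt/t)² = (-1×0.0122)² = 0.000150
δv/v = √(0.000570) = 0.0239
v = 4.57 m/s, so δv = 0.0239 × 4.57 = 0.109 m/s.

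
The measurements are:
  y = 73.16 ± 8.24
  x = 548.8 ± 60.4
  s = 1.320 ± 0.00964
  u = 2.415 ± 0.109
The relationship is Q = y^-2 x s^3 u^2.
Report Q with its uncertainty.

1.375 ± 0.368

Each factor contributes (exponent × relative error)² to (δQ/Q)²:
  (-2·δy/y)² = (-2×0.113)² = 0.0507;  (1·δx/x)² = (1×0.110)² = 0.0121;  (3·δs/s)² = (3×0.00730)² = 0.000480;  (2·δu/u)² = (2×0.0451)² = 0.00815
δQ/Q = √(0.0715) = 0.267
Q = 1.375, so δQ = 0.267 × 1.375 = 0.368.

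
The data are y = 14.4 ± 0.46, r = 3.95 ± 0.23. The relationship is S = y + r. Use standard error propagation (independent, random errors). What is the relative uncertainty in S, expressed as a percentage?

For a sum/difference, combine absolute errors in quadrature:
  (δy)² = 0.212;  (δr)² = 0.0529
δS = √(0.265) = 0.514
S = 18.4, so δS/S = 0.514/18.4 = 0.0280.

2.80%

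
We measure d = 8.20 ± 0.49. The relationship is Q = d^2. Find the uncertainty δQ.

8.04

Q ∝ d^2, so δQ/Q = |2| · δd/d = 2 × 0.0598 = 0.120.
Q = 67.2, so δQ = 0.120 × 67.2 = 8.04.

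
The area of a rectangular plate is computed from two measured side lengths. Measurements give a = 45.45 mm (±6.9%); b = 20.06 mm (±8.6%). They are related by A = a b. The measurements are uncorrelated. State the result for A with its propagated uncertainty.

911.7 ± 101 mm^2

A is a product of powers, so relative uncertainties combine in quadrature:
  (1·δa/a)² = (1×0.0690)² = 0.00476;  (1·δb/b)² = (1×0.0860)² = 0.00740
δA/A = √(0.0122) = 0.110
A = 911.7 mm^2, so δA = 0.110 × 911.7 = 101 mm^2.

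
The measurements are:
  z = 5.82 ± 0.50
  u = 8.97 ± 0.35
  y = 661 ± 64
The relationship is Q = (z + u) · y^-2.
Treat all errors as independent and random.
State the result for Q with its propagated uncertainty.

(3.39 ± 0.670) × 10^-5

Let w = z + u = 14.8. δw = √(δz² + δu²) = √(0.250 + 0.122) = 0.610, so δw/w = 0.0413.
Q is then a monomial in w, y:
δQ/Q = √((δw/w)² + (-2·δy/y)²) = √(0.00170 + 0.0375) = 0.198
Q = 3.39e-05, so δQ = 0.198 × 3.39e-05 = 6.7e-06.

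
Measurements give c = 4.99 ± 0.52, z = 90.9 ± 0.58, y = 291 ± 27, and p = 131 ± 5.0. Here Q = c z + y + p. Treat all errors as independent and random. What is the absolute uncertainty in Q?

Let w = c·z = 454. δw/w = √((1·δc/c)² + (1·δz/z)²) = √(0.0109 + 4.07e-05) = 0.104, so δw = 47.4.
Q = w + y + p: δQ = √(δw² + δy² + δp²) = √(2240 + 729 + 25.0) = 54.7

54.7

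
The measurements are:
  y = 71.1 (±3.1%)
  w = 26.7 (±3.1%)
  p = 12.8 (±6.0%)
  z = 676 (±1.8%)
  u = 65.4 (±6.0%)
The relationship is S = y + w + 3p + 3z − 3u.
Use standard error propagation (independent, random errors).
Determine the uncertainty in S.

38.5

Each term contributes (cᵢ δxᵢ)² to (δS)²:
  (δy)² = 4.86;  (δw)² = 0.685;  (3·δp)² = 5.31;  (3·δz)² = 1330;  (3·δu)² = 139
δS = √(1480) = 38.5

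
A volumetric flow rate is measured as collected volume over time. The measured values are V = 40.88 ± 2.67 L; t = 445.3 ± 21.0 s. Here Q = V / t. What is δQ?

For a monomial Q ∝ V, t^-1, fractional errors add in quadrature:
  (1·δV/V)² = (1×0.0653)² = 0.00427;  (-1·δt/t)² = (-1×0.0472)² = 0.00222
δQ/Q = √(0.00649) = 0.0806
Q = 0.09180 L/s, so δQ = 0.0806 × 0.09180 = 0.00740 L/s.

0.00740 L/s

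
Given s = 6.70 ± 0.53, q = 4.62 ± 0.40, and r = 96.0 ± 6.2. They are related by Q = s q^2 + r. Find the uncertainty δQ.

27.9

Let p = s·q^2 = 143. δp/p = √((1·δs/s)² + (2·δq/q)²) = √(0.00626 + 0.0300) = 0.190, so δp = 27.2.
Q = p + r: δQ = √(δp² + δr²) = √(741 + 38.4) = 27.9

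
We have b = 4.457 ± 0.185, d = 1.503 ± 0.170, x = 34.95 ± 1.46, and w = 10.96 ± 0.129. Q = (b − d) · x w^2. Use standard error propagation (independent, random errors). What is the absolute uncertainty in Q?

1210

Let u = b − d = 2.954. δu = √(δb² + δd²) = √(0.0342 + 0.0289) = 0.251, so δu/u = 0.0851.
Q is then a monomial in u, x, w:
δQ/Q = √((δu/u)² + (1·δx/x)² + (2·δw/w)²) = √(0.00723 + 0.00175 + 0.000554) = 0.0976
Q = 12400, so δQ = 0.0976 × 12400 = 1210.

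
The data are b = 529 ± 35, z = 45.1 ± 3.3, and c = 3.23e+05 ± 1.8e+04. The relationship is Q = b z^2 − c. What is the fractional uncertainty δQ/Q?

Let p = b·z^2 = 1.08e+06. δp/p = √((1·δb/b)² + (2·δz/z)²) = √(0.00438 + 0.0214) = 0.161, so δp = 1.73e+05.
Q = p − c: δQ = √(δp² + δc²) = √(2.99e+10 + 3.24e+08) = 1.74e+05
Q = 7.53e+05, so δQ/Q = 1.74e+05/7.53e+05 = 0.231.

0.231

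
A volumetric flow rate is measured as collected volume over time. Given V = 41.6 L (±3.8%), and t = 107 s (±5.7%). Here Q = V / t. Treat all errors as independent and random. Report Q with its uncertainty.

0.389 ± 0.0266 L/s

Relative error in a monomial: (δQ/Q)² = Σ (nᵢ · δxᵢ/xᵢ)².
  (1·δV/V)² = (1×0.0380)² = 0.00144;  (-1·δt/t)² = (-1×0.0570)² = 0.00325
δQ/Q = √(0.00469) = 0.0685
Q = 0.389 L/s, so δQ = 0.0685 × 0.389 = 0.0266 L/s.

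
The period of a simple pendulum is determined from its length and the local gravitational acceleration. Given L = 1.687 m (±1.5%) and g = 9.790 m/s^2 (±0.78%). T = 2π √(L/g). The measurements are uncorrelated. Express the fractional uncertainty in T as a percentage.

T is a product of powers, so relative uncertainties combine in quadrature:
  (½·δL/L)² = (0.5×0.0150)² = 5.62e-05;  (−½·δg/g)² = (-0.5×0.00780)² = 1.52e-05
δT/T = √(7.15e-05) = 0.00845

0.845%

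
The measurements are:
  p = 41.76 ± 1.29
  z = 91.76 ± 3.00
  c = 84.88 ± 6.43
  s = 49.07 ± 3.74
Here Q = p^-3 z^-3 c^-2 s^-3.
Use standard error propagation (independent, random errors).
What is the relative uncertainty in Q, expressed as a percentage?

30.6%

Each factor contributes (exponent × relative error)² to (δQ/Q)²:
  (-3·δp/p)² = (-3×0.0309)² = 0.00859;  (-3·δz/z)² = (-3×0.0327)² = 0.00962;  (-2·δc/c)² = (-2×0.0758)² = 0.0230;  (-3·δs/s)² = (-3×0.0762)² = 0.0523
δQ/Q = √(0.0934) = 0.306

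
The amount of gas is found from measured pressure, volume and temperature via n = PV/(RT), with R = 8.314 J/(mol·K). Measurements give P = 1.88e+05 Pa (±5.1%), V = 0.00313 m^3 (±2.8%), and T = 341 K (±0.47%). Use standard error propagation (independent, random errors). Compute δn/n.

Relative error in a monomial: (δn/n)² = Σ (nᵢ · δxᵢ/xᵢ)².
  (1·δP/P)² = (1×0.0510)² = 0.00260;  (1·δV/V)² = (1×0.0280)² = 0.000784;  (-1·δT/T)² = (-1×0.00470)² = 2.21e-05
δn/n = √(0.00341) = 0.0584

0.0584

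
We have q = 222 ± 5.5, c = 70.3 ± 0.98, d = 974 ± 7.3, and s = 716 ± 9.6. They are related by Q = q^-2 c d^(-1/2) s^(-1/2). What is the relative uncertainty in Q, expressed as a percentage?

5.20%

Q is a product of powers, so relative uncertainties combine in quadrature:
  (-2·δq/q)² = (-2×0.0248)² = 0.00246;  (1·δc/c)² = (1×0.0139)² = 0.000194;  (−½·δd/d)² = (-0.5×0.00749)² = 1.4e-05;  (−½·δs/s)² = (-0.5×0.0134)² = 4.49e-05
δQ/Q = √(0.00271) = 0.0520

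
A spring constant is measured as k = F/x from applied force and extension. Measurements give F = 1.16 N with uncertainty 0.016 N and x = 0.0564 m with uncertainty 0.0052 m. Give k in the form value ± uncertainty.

20.6 ± 1.92 N/m

For a monomial k ∝ F, x^-1, fractional errors add in quadrature:
  (1·δF/F)² = (1×0.0138)² = 0.000190;  (-1·δx/x)² = (-1×0.0922)² = 0.00850
δk/k = √(0.00869) = 0.0932
k = 20.6 N/m, so δk = 0.0932 × 20.6 = 1.92 N/m.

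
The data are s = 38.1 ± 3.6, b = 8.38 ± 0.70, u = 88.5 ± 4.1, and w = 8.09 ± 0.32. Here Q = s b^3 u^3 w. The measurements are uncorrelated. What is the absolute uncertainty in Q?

3.83e+10

For a monomial Q ∝ s, b^3, u^3, w, fractional errors add in quadrature:
  (1·δs/s)² = (1×0.0945)² = 0.00893;  (3·δb/b)² = (3×0.0835)² = 0.0628;  (3·δu/u)² = (3×0.0463)² = 0.0193;  (1·δw/w)² = (1×0.0396)² = 0.00156
δQ/Q = √(0.0926) = 0.304
Q = 1.26e+11, so δQ = 0.304 × 1.26e+11 = 3.83e+10.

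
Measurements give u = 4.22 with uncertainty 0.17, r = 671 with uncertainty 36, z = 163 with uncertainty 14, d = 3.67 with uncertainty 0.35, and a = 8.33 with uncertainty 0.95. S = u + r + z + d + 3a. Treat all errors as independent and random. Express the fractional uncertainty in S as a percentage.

For a sum/difference, combine absolute errors in quadrature:
  (δu)² = 0.0289;  (δr)² = 1300;  (δz)² = 196;  (δd)² = 0.122;  (3·δa)² = 8.12
δS = √(1500) = 38.7
S = 867, so δS/S = 38.7/867 = 0.0447.

4.47%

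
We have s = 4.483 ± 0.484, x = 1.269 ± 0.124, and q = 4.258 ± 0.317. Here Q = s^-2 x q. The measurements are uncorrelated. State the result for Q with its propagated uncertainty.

Products/powers → add relative errors in quadrature, weighted by exponent:
  (-2·δs/s)² = (-2×0.108)² = 0.0466;  (1·δx/x)² = (1×0.0977)² = 0.00955;  (1·δq/q)² = (1×0.0744)² = 0.00554
δQ/Q = √(0.0617) = 0.248
Q = 0.2689, so δQ = 0.248 × 0.2689 = 0.0668.

0.2689 ± 0.0668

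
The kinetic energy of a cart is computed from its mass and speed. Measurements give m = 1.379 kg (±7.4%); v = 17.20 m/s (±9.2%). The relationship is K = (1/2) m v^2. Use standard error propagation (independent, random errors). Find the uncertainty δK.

K is a product of powers, so relative uncertainties combine in quadrature:
  (1·δm/m)² = (1×0.0740)² = 0.00548;  (2·δv/v)² = (2×0.0920)² = 0.0339
δK/K = √(0.0393) = 0.198
K = 204.0 J, so δK = 0.198 × 204.0 = 40.5 J.

40.5 J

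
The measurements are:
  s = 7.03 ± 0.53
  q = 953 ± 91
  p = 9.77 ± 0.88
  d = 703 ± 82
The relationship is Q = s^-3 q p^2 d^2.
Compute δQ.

Each factor contributes (exponent × relative error)² to (δQ/Q)²:
  (-3·δs/s)² = (-3×0.0754)² = 0.0512;  (1·δq/q)² = (1×0.0955)² = 0.00912;  (2·δp/p)² = (2×0.0901)² = 0.0325;  (2·δd/d)² = (2×0.117)² = 0.0544
δQ/Q = √(0.147) = 0.384
Q = 1.29e+08, so δQ = 0.384 × 1.29e+08 = 4.96e+07.

4.96e+07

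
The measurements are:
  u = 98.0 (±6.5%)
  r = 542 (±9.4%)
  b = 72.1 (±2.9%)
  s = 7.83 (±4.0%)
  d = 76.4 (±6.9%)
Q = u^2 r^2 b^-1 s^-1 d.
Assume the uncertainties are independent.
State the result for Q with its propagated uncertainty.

Each factor contributes (exponent × relative error)² to (δQ/Q)²:
  (2·δu/u)² = (2×0.0650)² = 0.0169;  (2·δr/r)² = (2×0.0940)² = 0.0353;  (-1·δb/b)² = (-1×0.0290)² = 0.000841;  (-1·δs/s)² = (-1×0.0400)² = 0.00160;  (1·δd/d)² = (1×0.0690)² = 0.00476
δQ/Q = √(0.0594) = 0.244
Q = 3.82e+08, so δQ = 0.244 × 3.82e+08 = 9.31e+07.

(3.82 ± 0.931) × 10^8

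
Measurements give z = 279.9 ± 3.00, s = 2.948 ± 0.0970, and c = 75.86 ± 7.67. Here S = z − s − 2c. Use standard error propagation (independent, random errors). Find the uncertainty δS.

15.6

Absolute uncertainties add in quadrature for a linear combination:
  (δz)² = 9.00;  (δs)² = 0.00941;  (2·δc)² = 235
δS = √(244) = 15.6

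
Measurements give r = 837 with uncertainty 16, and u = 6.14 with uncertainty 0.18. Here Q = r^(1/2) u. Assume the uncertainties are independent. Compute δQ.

5.48

Each factor contributes (exponent × relative error)² to (δQ/Q)²:
  (½·δr/r)² = (0.5×0.0191)² = 9.14e-05;  (1·δu/u)² = (1×0.0293)² = 0.000859
δQ/Q = √(0.000951) = 0.0308
Q = 178, so δQ = 0.0308 × 178 = 5.48.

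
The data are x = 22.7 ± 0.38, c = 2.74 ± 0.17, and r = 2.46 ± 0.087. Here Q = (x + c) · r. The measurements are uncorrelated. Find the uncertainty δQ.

2.44

Let u = x + c = 25.4. δu = √(δx² + δc²) = √(0.144 + 0.0289) = 0.416, so δu/u = 0.0164.
Q is then a monomial in u, r:
δQ/Q = √((δu/u)² + (1·δr/r)²) = √(0.000268 + 0.00125) = 0.0390
Q = 62.6, so δQ = 0.0390 × 62.6 = 2.44.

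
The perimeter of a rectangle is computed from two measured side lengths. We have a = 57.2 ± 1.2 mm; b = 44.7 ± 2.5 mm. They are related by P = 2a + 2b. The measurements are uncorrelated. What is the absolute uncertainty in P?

Each term contributes (cᵢ δxᵢ)² to (δP)²:
  (2·δa)² = 5.76;  (2·δb)² = 25.0
δP = √(30.8) = 5.55 mm

5.55 mm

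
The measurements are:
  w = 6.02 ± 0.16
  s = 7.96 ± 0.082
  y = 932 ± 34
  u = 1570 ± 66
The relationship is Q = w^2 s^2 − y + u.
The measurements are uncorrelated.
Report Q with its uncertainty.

2930 ± 150

Let p = w^2·s^2 = 2300. δp/p = √((2·δw/w)² + (2·δs/s)²) = √(0.00283 + 0.000424) = 0.0570, so δp = 131.
Q = p − y + u: δQ = √(δp² + δy² + δu²) = √(17100 + 1160 + 4360) = 150
Q = 2930.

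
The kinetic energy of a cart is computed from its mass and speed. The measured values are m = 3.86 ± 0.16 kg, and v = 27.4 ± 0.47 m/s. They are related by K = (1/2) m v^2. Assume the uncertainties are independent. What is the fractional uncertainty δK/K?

0.0538

For a monomial K ∝ m, v^2, fractional errors add in quadrature:
  (1·δm/m)² = (1×0.0415)² = 0.00172;  (2·δv/v)² = (2×0.0172)² = 0.00118
δK/K = √(0.00290) = 0.0538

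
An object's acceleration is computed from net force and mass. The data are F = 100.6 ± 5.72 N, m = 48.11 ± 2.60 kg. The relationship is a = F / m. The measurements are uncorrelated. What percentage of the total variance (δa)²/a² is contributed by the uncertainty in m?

(δa/a)² = (1·δF/F)² + (-1·δm/m)²
  F term: (1×0.0569)² = 0.00323
  m term: (-1×0.0540)² = 0.00292
Total = 0.00615. Share from m = 0.00292/0.00615 = 0.475.

47.5%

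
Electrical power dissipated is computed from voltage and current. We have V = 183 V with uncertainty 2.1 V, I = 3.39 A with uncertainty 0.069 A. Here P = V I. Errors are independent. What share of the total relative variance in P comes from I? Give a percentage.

75.9%

(δP/P)² = (1·δV/V)² + (1·δI/I)²
  V term: (1×0.0115)² = 0.000132
  I term: (1×0.0204)² = 0.000414
Total = 0.000546. Share from I = 0.000414/0.000546 = 0.759.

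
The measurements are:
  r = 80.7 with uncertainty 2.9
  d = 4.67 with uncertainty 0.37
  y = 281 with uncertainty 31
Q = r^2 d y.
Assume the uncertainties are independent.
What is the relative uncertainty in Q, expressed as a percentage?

Products/powers → add relative errors in quadrature, weighted by exponent:
  (2·δr/r)² = (2×0.0359)² = 0.00517;  (1·δd/d)² = (1×0.0792)² = 0.00628;  (1·δy/y)² = (1×0.110)² = 0.0122
δQ/Q = √(0.0236) = 0.154

15.4%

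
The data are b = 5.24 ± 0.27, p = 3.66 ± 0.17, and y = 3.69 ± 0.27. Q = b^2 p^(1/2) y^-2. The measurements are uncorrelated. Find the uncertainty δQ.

0.696

Q is a product of powers, so relative uncertainties combine in quadrature:
  (2·δb/b)² = (2×0.0515)² = 0.0106;  (½·δp/p)² = (0.5×0.0464)² = 0.000539;  (-2·δy/y)² = (-2×0.0732)² = 0.0214
δQ/Q = √(0.0326) = 0.180
Q = 3.86, so δQ = 0.180 × 3.86 = 0.696.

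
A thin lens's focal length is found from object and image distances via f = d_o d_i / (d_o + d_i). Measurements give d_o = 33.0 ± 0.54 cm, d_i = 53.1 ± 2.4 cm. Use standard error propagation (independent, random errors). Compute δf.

∂f/∂d_o = (d_i/(d_o+d_i))² = 0.380;  ∂f/∂d_i = (d_o/(d_o+d_i))² = 0.147
δf = √((∂f/∂d_o · δd_o)² + (∂f/∂d_i · δd_i)²) = √(0.0422 + 0.124) = 0.408 cm

0.408 cm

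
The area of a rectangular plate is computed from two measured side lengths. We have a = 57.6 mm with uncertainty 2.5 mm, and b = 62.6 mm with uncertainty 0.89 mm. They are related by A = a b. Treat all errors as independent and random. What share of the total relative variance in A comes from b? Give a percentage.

9.69%

(δA/A)² = (1·δa/a)² + (1·δb/b)²
  a term: (1×0.0434)² = 0.00188
  b term: (1×0.0142)² = 0.000202
Total = 0.00209. Share from b = 0.000202/0.00209 = 0.0969.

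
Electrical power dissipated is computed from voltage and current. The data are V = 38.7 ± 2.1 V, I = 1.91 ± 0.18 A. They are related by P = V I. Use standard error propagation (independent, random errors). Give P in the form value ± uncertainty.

P is a product of powers, so relative uncertainties combine in quadrature:
  (1·δV/V)² = (1×0.0543)² = 0.00294;  (1·δI/I)² = (1×0.0942)² = 0.00888
δP/P = √(0.0118) = 0.109
P = 73.9 W, so δP = 0.109 × 73.9 = 8.04 W.

73.9 ± 8.04 W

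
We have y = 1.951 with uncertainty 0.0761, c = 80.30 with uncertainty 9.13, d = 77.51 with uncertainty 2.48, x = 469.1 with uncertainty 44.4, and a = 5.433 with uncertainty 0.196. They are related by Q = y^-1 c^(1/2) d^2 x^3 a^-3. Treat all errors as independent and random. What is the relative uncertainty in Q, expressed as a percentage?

31.8%

For a monomial Q ∝ y^-1, c^(1/2), d^2, x^3, a^-3, fractional errors add in quadrature:
  (-1·δy/y)² = (-1×0.0390)² = 0.00152;  (½·δc/c)² = (0.5×0.114)² = 0.00323;  (2·δd/d)² = (2×0.0320)² = 0.00409;  (3·δx/x)² = (3×0.0946)² = 0.0806;  (-3·δa/a)² = (-3×0.0361)² = 0.0117
δQ/Q = √(0.101) = 0.318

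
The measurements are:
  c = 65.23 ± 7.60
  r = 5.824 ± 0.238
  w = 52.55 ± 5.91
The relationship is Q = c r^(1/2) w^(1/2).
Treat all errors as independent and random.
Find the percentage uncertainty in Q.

13.1%

Products/powers → add relative errors in quadrature, weighted by exponent:
  (1·δc/c)² = (1×0.117)² = 0.0136;  (½·δr/r)² = (0.5×0.0409)² = 0.000417;  (½·δw/w)² = (0.5×0.112)² = 0.00316
δQ/Q = √(0.0172) = 0.131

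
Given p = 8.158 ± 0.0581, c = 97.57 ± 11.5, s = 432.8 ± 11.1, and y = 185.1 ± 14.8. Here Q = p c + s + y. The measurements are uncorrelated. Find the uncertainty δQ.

95.8

Let w = p·c = 796.0. δw/w = √((1·δp/p)² + (1·δc/c)²) = √(5.07e-05 + 0.0139) = 0.118, so δw = 94.0.
Q = w + s + y: δQ = √(δw² + δs² + δy²) = √(8830 + 123 + 219) = 95.8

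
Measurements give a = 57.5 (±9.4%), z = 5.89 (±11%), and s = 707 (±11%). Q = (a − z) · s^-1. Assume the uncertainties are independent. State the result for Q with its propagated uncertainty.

0.0730 ± 0.0111

Let u = a − z = 51.6. δu = √(δa² + δz²) = √(29.2 + 0.420) = 5.44, so δu/u = 0.105.
Q is then a monomial in u, s:
δQ/Q = √((δu/u)² + (-1·δs/s)²) = √(0.0111 + 0.0121) = 0.152
Q = 0.0730, so δQ = 0.152 × 0.0730 = 0.0111.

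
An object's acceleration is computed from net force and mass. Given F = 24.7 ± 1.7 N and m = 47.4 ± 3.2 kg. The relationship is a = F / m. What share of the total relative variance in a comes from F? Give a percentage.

(δa/a)² = (1·δF/F)² + (-1·δm/m)²
  F term: (1×0.0688)² = 0.00474
  m term: (-1×0.0675)² = 0.00456
Total = 0.00929. Share from F = 0.00474/0.00929 = 0.510.

51.0%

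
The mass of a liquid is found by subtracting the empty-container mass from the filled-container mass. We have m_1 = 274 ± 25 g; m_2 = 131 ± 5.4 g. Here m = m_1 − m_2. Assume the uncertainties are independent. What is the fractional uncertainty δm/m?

For a sum/difference, combine absolute errors in quadrature:
  (δm_1)² = 625;  (δm_2)² = 29.2
δm = √(654) = 25.6 g
m = 143 g, so δm/m = 25.6/143 = 0.179.

0.179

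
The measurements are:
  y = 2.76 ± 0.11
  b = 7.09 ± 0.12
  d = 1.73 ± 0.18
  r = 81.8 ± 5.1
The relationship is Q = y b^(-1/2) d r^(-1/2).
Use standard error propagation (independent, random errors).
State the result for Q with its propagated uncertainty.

0.198 ± 0.0230

Since Q is a product/quotient, work with relative uncertainties:
  (1·δy/y)² = (1×0.0399)² = 0.00159;  (−½·δb/b)² = (-0.5×0.0169)² = 7.16e-05;  (1·δd/d)² = (1×0.104)² = 0.0108;  (−½·δr/r)² = (-0.5×0.0623)² = 0.000972
δQ/Q = √(0.0135) = 0.116
Q = 0.198, so δQ = 0.116 × 0.198 = 0.0230.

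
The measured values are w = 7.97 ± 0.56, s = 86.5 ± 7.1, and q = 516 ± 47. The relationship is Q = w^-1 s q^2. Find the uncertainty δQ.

Products/powers → add relative errors in quadrature, weighted by exponent:
  (-1·δw/w)² = (-1×0.0703)² = 0.00494;  (1·δs/s)² = (1×0.0821)² = 0.00674;  (2·δq/q)² = (2×0.0911)² = 0.0332
δQ/Q = √(0.0449) = 0.212
Q = 2.89e+06, so δQ = 0.212 × 2.89e+06 = 6.12e+05.

6.12e+05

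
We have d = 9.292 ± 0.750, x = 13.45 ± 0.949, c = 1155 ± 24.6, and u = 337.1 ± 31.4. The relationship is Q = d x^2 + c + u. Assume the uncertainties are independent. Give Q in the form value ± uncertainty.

Let p = d·x^2 = 1681. δp/p = √((1·δd/d)² + (2·δx/x)²) = √(0.00651 + 0.0199) = 0.163, so δp = 273.
Q = p + c + u: δQ = √(δp² + δc² + δu²) = √(74700 + 605 + 986) = 276
Q = 3173.

3173 ± 276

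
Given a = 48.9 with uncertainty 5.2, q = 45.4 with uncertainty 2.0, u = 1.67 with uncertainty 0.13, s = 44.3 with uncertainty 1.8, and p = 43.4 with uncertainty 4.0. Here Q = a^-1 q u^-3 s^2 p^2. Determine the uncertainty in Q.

2.43e+05

Products/powers → add relative errors in quadrature, weighted by exponent:
  (-1·δa/a)² = (-1×0.106)² = 0.0113;  (1·δq/q)² = (1×0.0441)² = 0.00194;  (-3·δu/u)² = (-3×0.0778)² = 0.0545;  (2·δs/s)² = (2×0.0406)² = 0.00660;  (2·δp/p)² = (2×0.0922)² = 0.0340
δQ/Q = √(0.108) = 0.329
Q = 7.37e+05, so δQ = 0.329 × 7.37e+05 = 2.43e+05.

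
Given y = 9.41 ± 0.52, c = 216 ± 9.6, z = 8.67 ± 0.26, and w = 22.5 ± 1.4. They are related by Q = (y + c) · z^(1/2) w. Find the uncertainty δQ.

1150

Let u = y + c = 225. δu = √(δy² + δc²) = √(0.270 + 92.2) = 9.61, so δu/u = 0.0427.
Q is then a monomial in u, z, w:
δQ/Q = √((δu/u)² + (½·δz/z)² + (1·δw/w)²) = √(0.00182 + 0.000225 + 0.00387) = 0.0769
Q = 14900, so δQ = 0.0769 × 14900 = 1150.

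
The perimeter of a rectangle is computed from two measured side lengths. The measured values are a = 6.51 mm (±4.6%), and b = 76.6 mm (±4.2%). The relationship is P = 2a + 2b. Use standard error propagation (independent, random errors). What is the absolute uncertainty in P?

For a sum/difference, combine absolute errors in quadrature:
  (2·δa)² = 0.359;  (2·δb)² = 41.4
δP = √(41.8) = 6.46 mm

6.46 mm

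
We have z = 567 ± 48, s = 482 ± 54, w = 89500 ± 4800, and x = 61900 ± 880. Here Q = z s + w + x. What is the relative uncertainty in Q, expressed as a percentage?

9.11%

Let p = z·s = 2.73e+05. δp/p = √((1·δz/z)² + (1·δs/s)²) = √(0.00717 + 0.0126) = 0.140, so δp = 38400.
Q = p + w + x: δQ = √(δp² + δw² + δx²) = √(1.47e+09 + 2.3e+07 + 7.74e+05) = 38700
Q = 4.25e+05, so δQ/Q = 38700/4.25e+05 = 0.0911.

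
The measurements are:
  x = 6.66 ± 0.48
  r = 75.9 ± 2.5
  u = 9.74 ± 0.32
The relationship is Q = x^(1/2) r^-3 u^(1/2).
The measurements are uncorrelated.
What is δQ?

Each factor contributes (exponent × relative error)² to (δQ/Q)²:
  (½·δx/x)² = (0.5×0.0721)² = 0.00130;  (-3·δr/r)² = (-3×0.0329)² = 0.00976;  (½·δu/u)² = (0.5×0.0329)² = 0.000270
δQ/Q = √(0.0113) = 0.106
Q = 1.84e-05, so δQ = 0.106 × 1.84e-05 = 1.96e-06.

1.96e-06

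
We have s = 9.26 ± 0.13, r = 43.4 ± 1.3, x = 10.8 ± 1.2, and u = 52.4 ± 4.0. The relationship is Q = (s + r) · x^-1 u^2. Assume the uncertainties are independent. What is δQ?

2550

Let w = s + r = 52.7. δw = √(δs² + δr²) = √(0.0169 + 1.69) = 1.31, so δw/w = 0.0248.
Q is then a monomial in w, x, u:
δQ/Q = √((δw/w)² + (-1·δx/x)² + (2·δu/u)²) = √(0.000616 + 0.0123 + 0.0233) = 0.190
Q = 13400, so δQ = 0.190 × 13400 = 2550.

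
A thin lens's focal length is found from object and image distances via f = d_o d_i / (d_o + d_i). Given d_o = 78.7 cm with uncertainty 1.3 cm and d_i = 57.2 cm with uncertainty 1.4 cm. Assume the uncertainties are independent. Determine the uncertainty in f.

∂f/∂d_o = (d_i/(d_o+d_i))² = 0.177;  ∂f/∂d_i = (d_o/(d_o+d_i))² = 0.335
δf = √((∂f/∂d_o · δd_o)² + (∂f/∂d_i · δd_i)²) = √(0.0530 + 0.220) = 0.523 cm

0.523 cm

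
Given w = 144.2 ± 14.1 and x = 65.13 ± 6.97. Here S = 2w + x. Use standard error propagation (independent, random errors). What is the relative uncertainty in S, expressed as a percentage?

For a sum/difference, combine absolute errors in quadrature:
  (2·δw)² = 795;  (δx)² = 48.6
δS = √(844) = 29.0
S = 353.5, so δS/S = 29.0/353.5 = 0.0822.

8.22%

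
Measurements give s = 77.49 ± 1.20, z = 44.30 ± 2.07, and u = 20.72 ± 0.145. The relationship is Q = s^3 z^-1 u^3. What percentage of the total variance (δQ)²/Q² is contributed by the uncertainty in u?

(δQ/Q)² = (3·δs/s)² + (-1·δz/z)² + (3·δu/u)²
  s term: (3×0.0155)² = 0.00216
  z term: (-1×0.0467)² = 0.00218
  u term: (3×0.00700)² = 0.000441
Total = 0.00478. Share from u = 0.000441/0.00478 = 0.0922.

9.22%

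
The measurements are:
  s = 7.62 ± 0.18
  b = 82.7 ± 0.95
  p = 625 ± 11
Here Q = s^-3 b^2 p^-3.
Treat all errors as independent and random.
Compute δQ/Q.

For a monomial Q ∝ s^-3, b^2, p^-3, fractional errors add in quadrature:
  (-3·δs/s)² = (-3×0.0236)² = 0.00502;  (2·δb/b)² = (2×0.0115)² = 0.000528;  (-3·δp/p)² = (-3×0.0176)² = 0.00279
δQ/Q = √(0.00834) = 0.0913

0.0913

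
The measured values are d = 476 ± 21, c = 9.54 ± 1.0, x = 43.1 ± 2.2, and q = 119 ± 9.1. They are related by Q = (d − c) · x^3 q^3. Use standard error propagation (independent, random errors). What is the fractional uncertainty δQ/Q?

Let u = d − c = 466. δu = √(δd² + δc²) = √(441 + 1.00) = 21.0, so δu/u = 0.0451.
Q is then a monomial in u, x, q:
δQ/Q = √((δu/u)² + (3·δx/x)² + (3·δq/q)²) = √(0.00203 + 0.0234 + 0.0526) = 0.279

0.279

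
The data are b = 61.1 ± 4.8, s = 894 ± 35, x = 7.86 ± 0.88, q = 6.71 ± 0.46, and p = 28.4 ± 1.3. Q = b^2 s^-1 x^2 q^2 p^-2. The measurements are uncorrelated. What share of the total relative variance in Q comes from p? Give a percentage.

8.09%

(δQ/Q)² = (2·δb/b)² + (-1·δs/s)² + (2·δx/x)² + (2·δq/q)² + (-2·δp/p)²
  b term: (2×0.0786)² = 0.0247
  s term: (-1×0.0391)² = 0.00153
  x term: (2×0.112)² = 0.0501
  q term: (2×0.0686)² = 0.0188
  p term: (-2×0.0458)² = 0.00838
Total = 0.104. Share from p = 0.00838/0.104 = 0.0809.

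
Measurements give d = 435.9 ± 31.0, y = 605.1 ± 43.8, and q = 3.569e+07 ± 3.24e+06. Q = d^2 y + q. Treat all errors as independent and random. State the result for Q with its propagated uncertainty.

(1.507 ± 0.186) × 10^8

Let p = d^2·y = 1.15e+08. δp/p = √((2·δd/d)² + (1·δy/y)²) = √(0.0202 + 0.00524) = 0.160, so δp = 1.83e+07.
Q = p + q: δQ = √(δp² + δq²) = √(3.37e+14 + 1.05e+13) = 1.86e+07
Q = 1.507e+08.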